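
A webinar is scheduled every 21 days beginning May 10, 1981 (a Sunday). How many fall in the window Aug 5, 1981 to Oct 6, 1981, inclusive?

Occurrences land 21·i days after May 10, 1981 for i = 0, 1, 2, …
Aug 5, 1981 is 87 days after the start; 87 ÷ 21 = 4 remainder 3; since the remainder is 3, round up to i = 5. First occurrence in the window: #6 on Aug 23, 1981 (5×21 = 105 days in).
Oct 6, 1981 is 149 days after the start; 149 ÷ 21 = 7 remainder 2. Last occurrence in the window: #8 on Oct 4, 1981.
Occurrences #6 through #8: 3 in total.

3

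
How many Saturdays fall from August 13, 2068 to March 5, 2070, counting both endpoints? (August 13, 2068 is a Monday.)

August 13, 2068 is a Monday; the first Saturday on or after it is August 18, 2068 (5 days later).
From August 18, 2068 to March 5, 2070: 135 + 365 + 64 = 564 days (rest of 2068, 2069, to March 5, 2070 in 2070).
564 ÷ 7 = 80 full weeks with remainder 4, so 80 more Saturdays after the first → 81.

81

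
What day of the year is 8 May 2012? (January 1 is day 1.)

129

Days in months before May: 31 + 29 + 31 + 30 = 121.
Plus 8 days into May → day 129.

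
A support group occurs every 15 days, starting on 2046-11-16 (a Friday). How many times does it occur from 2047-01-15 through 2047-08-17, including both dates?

15

Occurrences land 15·i days after 2046-11-16 for i = 0, 1, 2, …
2047-01-15 is 60 days after the start; 60 ÷ 15 = 4 remainder 0. First occurrence in the window: #5 on 2047-01-15 (4×15 = 60 days in).
2047-08-17 is 274 days after the start; 274 ÷ 15 = 18 remainder 4. Last occurrence in the window: #19 on 2047-08-13.
Occurrences #5 through #19: 15 in total.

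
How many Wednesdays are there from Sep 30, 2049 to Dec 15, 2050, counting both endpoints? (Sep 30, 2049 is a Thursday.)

Sep 30, 2049 is a Thursday; the first Wednesday on or after it is Oct 6, 2049 (6 days later).
From Oct 6, 2049 to Dec 15, 2050: 86 + 349 = 435 days (rest of 2049, to Dec 15, 2050 in 2050).
435 ÷ 7 = 62 full weeks with remainder 1, so 62 more Wednesdays after the first → 63.

63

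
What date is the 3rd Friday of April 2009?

April 17, 2009

April 2009 begins on a Wednesday, so the first Friday is April 3 (2 days later).
The 3rd Friday is 2 weeks later: 3 + 14 = 17.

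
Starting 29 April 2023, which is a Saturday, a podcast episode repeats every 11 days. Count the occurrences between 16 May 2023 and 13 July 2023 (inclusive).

Occurrences land 11·i days after 29 April 2023 for i = 0, 1, 2, …
16 May 2023 is 17 days after the start; 17 ÷ 11 = 1 remainder 6; since the remainder is 6, round up to i = 2. First occurrence in the window: #3 on 21 May 2023 (2×11 = 22 days in).
13 July 2023 is 75 days after the start; 75 ÷ 11 = 6 remainder 9. Last occurrence in the window: #7 on 4 July 2023.
Occurrences #3 through #7: 5 in total.

5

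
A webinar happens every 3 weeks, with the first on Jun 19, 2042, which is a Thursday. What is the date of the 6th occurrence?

The 6th occurrence is 5 intervals after the first: 5 × 21 = 105 days after Jun 19, 2042.
Jun has 30 days — 11 days to the end of Jun leaves 94.
Jul has 31 days (63 left).
Aug has 31 days (32 left).
Sep has 30 days (2 left).
2 days into Oct → Oct 2, 2042.

Oct 2, 2042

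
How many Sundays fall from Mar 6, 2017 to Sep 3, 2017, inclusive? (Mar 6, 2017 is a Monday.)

26

Mar 6, 2017 is a Monday; the first Sunday on or after it is Mar 12, 2017 (6 days later).
From Mar 12, 2017 to Sep 3, 2017: 19 + 30 + 31 + 30 + 31 + 31 + 3 = 175 days (rest of Mar, Apr, May, Jun, Jul, Aug, Sep).
175 ÷ 7 = 25 full weeks with remainder 0, so 25 more Sundays after the first → 26.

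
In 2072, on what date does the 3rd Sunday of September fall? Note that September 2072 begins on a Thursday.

September 18, 2072

September 2072 begins on a Thursday, so the first Sunday is September 4 (3 days later).
The 3rd Sunday is 2 weeks later: 4 + 14 = 18.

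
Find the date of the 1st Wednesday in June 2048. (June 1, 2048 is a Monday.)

June 2048 begins on a Monday, so the first Wednesday is June 3 (2 days later).

June 3, 2048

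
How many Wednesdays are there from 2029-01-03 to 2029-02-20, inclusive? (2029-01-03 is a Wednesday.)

2029-01-03 is a Wednesday; the first Wednesday on or after it is 2029-01-03.
From 2029-01-03 to 2029-02-20: 28 + 20 = 48 days (rest of January, February).
48 ÷ 7 = 6 full weeks with remainder 6, so 6 more Wednesdays after the first → 7.

7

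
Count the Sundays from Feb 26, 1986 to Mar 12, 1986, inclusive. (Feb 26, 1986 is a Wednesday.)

2

Feb 26, 1986 is a Wednesday; the first Sunday on or after it is Mar 2, 1986 (4 days later).
From Mar 2, 1986 to Mar 12, 1986 is 12 − 2 = 10 days.
10 ÷ 7 = 1 full weeks with remainder 3, so 1 more Sundays after the first → 2.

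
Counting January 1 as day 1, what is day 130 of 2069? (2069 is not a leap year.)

Jan has 31 days (130 − 31 = 99 remain).
Feb has 28 days (99 − 28 = 71 remain).
Mar has 31 days (71 − 31 = 40 remain).
Apr has 30 days (40 − 30 = 10 remain).
10 into May → May 10.

May 10, 2069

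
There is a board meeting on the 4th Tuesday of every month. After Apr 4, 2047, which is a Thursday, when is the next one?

Apr 23, 2047

Apr 2047 starts on a Monday; its first Tuesday is the 2nd, so the 4th Tuesday is the 23rd — Apr 23, 2047.
Apr 23, 2047 is after Apr 4, 2047, so that is the next one.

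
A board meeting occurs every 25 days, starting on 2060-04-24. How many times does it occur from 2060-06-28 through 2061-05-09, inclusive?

13

Occurrences land 25·i days after 2060-04-24 for i = 0, 1, 2, …
2060-06-28 is 65 days after the start; 65 ÷ 25 = 2 remainder 15; since the remainder is 15, round up to i = 3. First occurrence in the window: #4 on 2060-07-08 (3×25 = 75 days in).
2061-05-09 is 380 days after the start; 380 ÷ 25 = 15 remainder 5. Last occurrence in the window: #16 on 2061-05-04.
Occurrences #4 through #16: 13 in total.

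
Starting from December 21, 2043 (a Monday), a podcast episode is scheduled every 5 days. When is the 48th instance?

August 12, 2044

The 48th occurrence is 47 intervals after the first: 47 × 5 = 235 days after December 21, 2043.
December has 31 days — 10 days to the end of December leaves 225.
January has 31 days (194 left).
February has 29 days (165 left).
March has 31 days (134 left).
April has 30 days (104 left).
May has 31 days (73 left).
June has 30 days (43 left).
July has 31 days (12 left).
12 days into August → August 12, 2044.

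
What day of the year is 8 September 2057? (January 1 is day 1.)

251

Days in months before September: 31 + 28 + 31 + 30 + 31 + 30 + 31 + 31 = 243.
Plus 8 days into September → day 251.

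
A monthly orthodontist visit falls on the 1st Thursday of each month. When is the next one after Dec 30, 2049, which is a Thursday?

Jan 6, 2050

Dec 2049 starts on a Wednesday, so its 1st Thursday is Dec 2, 2049 (1 day in).
That is not after Dec 30, 2049, so look at Jan 2050.
Jan 2050 starts on a Saturday, so its 1st Thursday is Jan 6, 2050 (5 days in).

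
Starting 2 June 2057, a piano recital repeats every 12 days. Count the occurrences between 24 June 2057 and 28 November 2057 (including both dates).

13

Occurrences land 12·i days after 2 June 2057 for i = 0, 1, 2, …
24 June 2057 is 22 days after the start; 22 ÷ 12 = 1 remainder 10; since the remainder is 10, round up to i = 2. First occurrence in the window: #3 on 26 June 2057 (2×12 = 24 days in).
28 November 2057 is 179 days after the start; 179 ÷ 12 = 14 remainder 11. Last occurrence in the window: #15 on 17 November 2057.
Occurrences #3 through #15: 13 in total.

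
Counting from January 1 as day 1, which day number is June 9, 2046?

Days in months before June: 31 + 28 + 31 + 30 + 31 = 151.
Plus 9 days into June → day 160.

160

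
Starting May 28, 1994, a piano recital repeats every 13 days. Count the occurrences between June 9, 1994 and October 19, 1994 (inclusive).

11

Occurrences land 13·i days after May 28, 1994 for i = 0, 1, 2, …
June 9, 1994 is 12 days after the start; 12 ÷ 13 = 0 remainder 12; since the remainder is 12, round up to i = 1. First occurrence in the window: #2 on June 10, 1994 (1×13 = 13 days in).
October 19, 1994 is 144 days after the start; 144 ÷ 13 = 11 remainder 1. Last occurrence in the window: #12 on October 18, 1994.
Occurrences #2 through #12: 11 in total.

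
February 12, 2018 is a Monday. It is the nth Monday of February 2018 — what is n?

Day 12 falls in week ⌈12/7⌉ of the month.
Days 1–7 hold the 1st Monday, 8–14 the 2nd, 15–21 the 3rd, 22–28 the 4th, 29–31 the 5th.
12 is in the range for the 2nd.

2nd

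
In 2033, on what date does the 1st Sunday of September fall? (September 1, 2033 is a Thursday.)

2033-09-04

September 2033 begins on a Thursday, so the first Sunday is September 4 (3 days later).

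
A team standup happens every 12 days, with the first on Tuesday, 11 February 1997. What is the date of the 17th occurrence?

The 17th occurrence is 16 intervals after the first: 16 × 12 = 192 days after 11 February 1997.
February has 28 days — 17 days to the end of February leaves 175.
March has 31 days (144 left).
April has 30 days (114 left).
May has 31 days (83 left).
June has 30 days (53 left).
July has 31 days (22 left).
22 days into August → 22 August 1997.

22 August 1997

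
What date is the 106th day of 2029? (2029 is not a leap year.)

16 April 2029

January has 31 days (106 − 31 = 75 remain).
February has 28 days (75 − 28 = 47 remain).
March has 31 days (47 − 31 = 16 remain).
16 into April → April 16.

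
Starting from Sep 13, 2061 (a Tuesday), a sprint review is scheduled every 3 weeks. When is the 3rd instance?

Oct 25, 2061

The 3rd occurrence is 2 intervals after the first: 2 × 21 = 42 days after Sep 13, 2061.
Sep has 30 days — 17 days to the end of Sep leaves 25.
25 days into Oct → Oct 25, 2061.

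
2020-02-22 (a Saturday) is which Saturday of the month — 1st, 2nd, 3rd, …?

4th

Day 22 falls in week ⌈22/7⌉ of the month.
Days 1–7 hold the 1st Saturday, 8–14 the 2nd, 15–21 the 3rd, 22–28 the 4th, 29–31 the 5th.
22 is in the range for the 4th.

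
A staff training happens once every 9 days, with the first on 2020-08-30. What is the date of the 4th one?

2020-09-26

The 4th occurrence is 3 intervals after the first: 3 × 9 = 27 days after 2020-08-30.
August has 31 days — 1 day to the end of August leaves 26.
26 days into September → 2020-09-26.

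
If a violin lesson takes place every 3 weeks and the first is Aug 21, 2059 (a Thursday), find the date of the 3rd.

Oct 2, 2059

The 3rd occurrence is 2 intervals after the first: 2 × 21 = 42 days after Aug 21, 2059.
Aug has 31 days — 10 days to the end of Aug leaves 32.
Sep has 30 days (2 left).
2 days into Oct → Oct 2, 2059.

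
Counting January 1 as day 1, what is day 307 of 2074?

January has 31 days (307 − 31 = 276 remain).
February has 28 days (276 − 28 = 248 remain).
March has 31 days (248 − 31 = 217 remain).
April has 30 days (217 − 30 = 187 remain).
May has 31 days (187 − 31 = 156 remain).
June has 30 days (156 − 30 = 126 remain).
July has 31 days (126 − 31 = 95 remain).
August has 31 days (95 − 31 = 64 remain).
September has 30 days (64 − 30 = 34 remain).
October has 31 days (34 − 31 = 3 remain).
3 into November → November 3.

November 3, 2074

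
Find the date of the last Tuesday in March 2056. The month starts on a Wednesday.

March 28, 2056

March 2056 begins on a Wednesday, so the first Tuesday is March 7 (6 days later).
March 2056 has 31 days. Adding weeks: 7, 14, 21, 28 — the last one ≤ 31 is the 28th.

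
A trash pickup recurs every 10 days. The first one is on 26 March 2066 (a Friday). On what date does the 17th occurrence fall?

2 September 2066

The 17th occurrence is 16 intervals after the first: 16 × 10 = 160 days after 26 March 2066.
March has 31 days — 5 days to the end of March leaves 155.
April has 30 days (125 left).
May has 31 days (94 left).
June has 30 days (64 left).
July has 31 days (33 left).
August has 31 days (2 left).
2 days into September → 2 September 2066.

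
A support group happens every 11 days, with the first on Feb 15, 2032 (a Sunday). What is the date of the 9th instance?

May 13, 2032

The 9th occurrence is 8 intervals after the first: 8 × 11 = 88 days after Feb 15, 2032.
Feb has 29 days — 14 days to the end of Feb leaves 74.
Mar has 31 days (43 left).
Apr has 30 days (13 left).
13 days into May → May 13, 2032.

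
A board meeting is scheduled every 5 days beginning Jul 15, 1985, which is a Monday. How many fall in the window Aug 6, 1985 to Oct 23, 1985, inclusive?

Occurrences land 5·i days after Jul 15, 1985 for i = 0, 1, 2, …
Aug 6, 1985 is 22 days after the start; 22 ÷ 5 = 4 remainder 2; since the remainder is 2, round up to i = 5. First occurrence in the window: #6 on Aug 9, 1985 (5×5 = 25 days in).
Oct 23, 1985 is 100 days after the start; 100 ÷ 5 = 20 remainder 0. Last occurrence in the window: #21 on Oct 23, 1985.
Occurrences #6 through #21: 16 in total.

16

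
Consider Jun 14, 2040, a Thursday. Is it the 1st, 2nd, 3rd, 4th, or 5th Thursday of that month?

Day 14 falls in week ⌈14/7⌉ of the month.
Days 1–7 hold the 1st Thursday, 8–14 the 2nd, 15–21 the 3rd, 22–28 the 4th, 29–31 the 5th.
14 is in the range for the 2nd.

2nd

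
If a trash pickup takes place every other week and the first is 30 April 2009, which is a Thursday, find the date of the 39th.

14 October 2010

The 39th occurrence is 38 intervals after the first: 38 × 14 = 532 days after 30 April 2009.
April has 30 days — 0 days to the end of April leaves 532.
From end of April to end of 2009 is 245 days (287 left).
January has 31 days (256 left).
February has 28 days (228 left).
March has 31 days (197 left).
April has 30 days (167 left).
May has 31 days (136 left).
June has 30 days (106 left).
July has 31 days (75 left).
August has 31 days (44 left).
September has 30 days (14 left).
14 days into October → 14 October 2010.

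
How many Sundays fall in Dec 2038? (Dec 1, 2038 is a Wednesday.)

4

Dec 1, 2038 is a Wednesday; the first Sunday on or after it is Dec 5, 2038 (4 days later).
From Dec 5, 2038 to Dec 31, 2038 is 31 − 5 = 26 days.
26 ÷ 7 = 3 full weeks with remainder 5, so 3 more Sundays after the first → 4.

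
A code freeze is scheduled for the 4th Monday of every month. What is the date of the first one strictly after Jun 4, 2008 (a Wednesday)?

Jun 23, 2008

Jun 2008 starts on a Sunday; its first Monday is the 2nd, so the 4th Monday is the 23rd — Jun 23, 2008.
Jun 23, 2008 is after Jun 4, 2008, so that is the next one.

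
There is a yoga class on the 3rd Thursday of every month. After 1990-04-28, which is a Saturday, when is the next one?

April 1990 starts on a Sunday; its first Thursday is the 5th, so the 3rd Thursday is the 19th — 1990-04-19.
That is not after 1990-04-28, so look at May 1990.
May 1990 starts on a Tuesday; its first Thursday is the 3rd, so the 3rd Thursday is the 17th — 1990-05-17.

1990-05-17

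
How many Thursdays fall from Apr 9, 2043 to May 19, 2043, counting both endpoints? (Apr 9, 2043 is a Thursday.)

Apr 9, 2043 is a Thursday; the first Thursday on or after it is Apr 9, 2043.
From Apr 9, 2043 to May 19, 2043: 21 + 19 = 40 days (rest of Apr, May).
40 ÷ 7 = 5 full weeks with remainder 5, so 5 more Thursdays after the first → 6.

6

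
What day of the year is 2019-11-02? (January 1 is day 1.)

Days in months before November: 31 + 28 + 31 + 30 + 31 + 30 + 31 + 31 + 30 + 31 = 304.
Plus 2 days into November → day 306.

306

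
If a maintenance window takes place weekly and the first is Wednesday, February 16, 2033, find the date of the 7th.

March 30, 2033

The 7th occurrence is 6 intervals after the first: 6 × 7 = 42 days after February 16, 2033.
February has 28 days — 12 days to the end of February leaves 30.
30 days into March → March 30, 2033.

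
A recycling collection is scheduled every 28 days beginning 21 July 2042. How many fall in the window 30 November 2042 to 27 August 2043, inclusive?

10

Occurrences land 28·i days after 21 July 2042 for i = 0, 1, 2, …
30 November 2042 is 132 days after the start; 132 ÷ 28 = 4 remainder 20; since the remainder is 20, round up to i = 5. First occurrence in the window: #6 on 8 December 2042 (5×28 = 140 days in).
27 August 2043 is 402 days after the start; 402 ÷ 28 = 14 remainder 10. Last occurrence in the window: #15 on 17 August 2043.
Occurrences #6 through #15: 10 in total.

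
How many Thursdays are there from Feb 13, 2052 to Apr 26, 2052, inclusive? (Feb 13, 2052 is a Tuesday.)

11

Feb 13, 2052 is a Tuesday; the first Thursday on or after it is Feb 15, 2052 (2 days later).
From Feb 15, 2052 to Apr 26, 2052: 14 + 31 + 26 = 71 days (rest of Feb, Mar, Apr).
71 ÷ 7 = 10 full weeks with remainder 1, so 10 more Thursdays after the first → 11.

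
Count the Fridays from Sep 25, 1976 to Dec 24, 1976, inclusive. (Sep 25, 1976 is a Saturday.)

Sep 25, 1976 is a Saturday; the first Friday on or after it is Oct 1, 1976 (6 days later).
From Oct 1, 1976 to Dec 24, 1976: 30 + 30 + 24 = 84 days (rest of Oct, Nov, Dec).
84 ÷ 7 = 12 full weeks with remainder 0, so 12 more Fridays after the first → 13.

13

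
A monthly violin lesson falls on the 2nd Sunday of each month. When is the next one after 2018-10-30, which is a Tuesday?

October 2018 starts on a Monday; its first Sunday is the 7th, so the 2nd Sunday is the 14th — 2018-10-14.
That is not after 2018-10-30, so look at November 2018.
November 2018 starts on a Thursday; its first Sunday is the 4th, so the 2nd Sunday is the 11th — 2018-11-11.

2018-11-11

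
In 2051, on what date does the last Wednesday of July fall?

26 July 2051

The first Wednesday of July 2051 is July 5.
July 2051 has 31 days. Adding weeks: 5, 12, 19, 26 — the last one ≤ 31 is the 26th.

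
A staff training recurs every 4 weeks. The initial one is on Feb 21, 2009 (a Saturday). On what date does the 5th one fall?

Jun 13, 2009

The 5th occurrence is 4 intervals after the first: 4 × 28 = 112 days after Feb 21, 2009.
Feb has 28 days — 7 days to the end of Feb leaves 105.
Mar has 31 days (74 left).
Apr has 30 days (44 left).
May has 31 days (13 left).
13 days into Jun → Jun 13, 2009.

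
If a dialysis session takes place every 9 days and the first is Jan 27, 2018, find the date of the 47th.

Mar 17, 2019

The 47th occurrence is 46 intervals after the first: 46 × 9 = 414 days after Jan 27, 2018.
Jan has 31 days — 4 days to the end of Jan leaves 410.
From end of Jan to end of 2018 is 334 days (76 left).
Jan has 31 days (45 left).
Feb has 28 days (17 left).
17 days into Mar → Mar 17, 2019.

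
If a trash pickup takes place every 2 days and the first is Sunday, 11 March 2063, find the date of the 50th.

17 June 2063

The 50th occurrence is 49 intervals after the first: 49 × 2 = 98 days after 11 March 2063.
March has 31 days — 20 days to the end of March leaves 78.
April has 30 days (48 left).
May has 31 days (17 left).
17 days into June → 17 June 2063.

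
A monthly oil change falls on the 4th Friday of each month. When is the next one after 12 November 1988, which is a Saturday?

25 November 1988

November 1988 starts on a Tuesday; its first Friday is the 4th, so the 4th Friday is the 25th — 25 November 1988.
25 November 1988 is after 12 November 1988, so that is the next one.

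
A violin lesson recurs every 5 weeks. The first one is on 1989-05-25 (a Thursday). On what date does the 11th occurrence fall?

1990-05-10

The 11th occurrence is 10 intervals after the first: 10 × 35 = 350 days after 1989-05-25.
May has 31 days — 6 days to the end of May leaves 344.
June has 30 days (314 left).
July has 31 days (283 left).
August has 31 days (252 left).
September has 30 days (222 left).
October has 31 days (191 left).
November has 30 days (161 left).
December has 31 days (130 left).
January has 31 days (99 left).
February has 28 days (71 left).
March has 31 days (40 left).
April has 30 days (10 left).
10 days into May → 1990-05-10.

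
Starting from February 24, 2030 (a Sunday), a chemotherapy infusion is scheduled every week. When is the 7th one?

The 7th occurrence is 6 intervals after the first: 6 × 7 = 42 days after February 24, 2030.
February has 28 days — 4 days to the end of February leaves 38.
March has 31 days (7 left).
7 days into April → April 7, 2030.

April 7, 2030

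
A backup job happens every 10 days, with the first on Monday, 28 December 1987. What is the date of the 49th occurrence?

21 April 1989

The 49th occurrence is 48 intervals after the first: 48 × 10 = 480 days after 28 December 1987.
December has 31 days — 3 days to the end of December leaves 477.
1988 has 366 days (111 left).
January has 31 days (80 left).
February has 28 days (52 left).
March has 31 days (21 left).
21 days into April → 21 April 1989.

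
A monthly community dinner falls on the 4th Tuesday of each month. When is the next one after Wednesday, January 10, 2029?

January 23, 2029

January 2029 starts on a Monday; its first Tuesday is the 2nd, so the 4th Tuesday is the 23rd — January 23, 2029.
January 23, 2029 is after January 10, 2029, so that is the next one.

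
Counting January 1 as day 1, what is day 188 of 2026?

January has 31 days (188 − 31 = 157 remain).
February has 28 days (157 − 28 = 129 remain).
March has 31 days (129 − 31 = 98 remain).
April has 30 days (98 − 30 = 68 remain).
May has 31 days (68 − 31 = 37 remain).
June has 30 days (37 − 30 = 7 remain).
7 into July → July 7.

2026-07-07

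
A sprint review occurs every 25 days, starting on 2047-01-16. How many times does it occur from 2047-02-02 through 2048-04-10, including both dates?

Occurrences land 25·i days after 2047-01-16 for i = 0, 1, 2, …
2047-02-02 is 17 days after the start; 17 ÷ 25 = 0 remainder 17; since the remainder is 17, round up to i = 1. First occurrence in the window: #2 on 2047-02-10 (1×25 = 25 days in).
2048-04-10 is 450 days after the start; 450 ÷ 25 = 18 remainder 0. Last occurrence in the window: #19 on 2048-04-10.
Occurrences #2 through #19: 18 in total.

18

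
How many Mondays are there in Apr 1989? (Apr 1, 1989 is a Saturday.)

4

Apr 1, 1989 is a Saturday; the first Monday on or after it is Apr 3, 1989 (2 days later).
From Apr 3, 1989 to Apr 30, 1989 is 30 − 3 = 27 days.
27 ÷ 7 = 3 full weeks with remainder 6, so 3 more Mondays after the first → 4.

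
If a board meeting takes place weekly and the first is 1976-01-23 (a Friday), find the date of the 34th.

The 34th occurrence is 33 intervals after the first: 33 × 7 = 231 days after 1976-01-23.
January has 31 days — 8 days to the end of January leaves 223.
February has 29 days (194 left).
March has 31 days (163 left).
April has 30 days (133 left).
May has 31 days (102 left).
June has 30 days (72 left).
July has 31 days (41 left).
August has 31 days (10 left).
10 days into September → 1976-09-10.

1976-09-10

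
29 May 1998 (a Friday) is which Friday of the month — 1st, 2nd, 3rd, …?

5th

Day 29 falls in week ⌈29/7⌉ of the month.
Days 1–7 hold the 1st Friday, 8–14 the 2nd, 15–21 the 3rd, 22–28 the 4th, 29–31 the 5th.
29 is in the range for the 5th.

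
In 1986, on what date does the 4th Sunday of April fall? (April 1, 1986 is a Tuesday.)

April 1986 begins on a Tuesday, so the first Sunday is April 6 (5 days later).
The 4th Sunday is 3 weeks later: 6 + 21 = 27.

April 27, 1986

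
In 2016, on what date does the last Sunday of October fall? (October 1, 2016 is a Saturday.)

October 2016 begins on a Saturday, so the first Sunday is October 2 (1 day later).
October 2016 has 31 days. Adding weeks: 2, 9, 16, 23, 30 — the last one ≤ 31 is the 30th.

2016-10-30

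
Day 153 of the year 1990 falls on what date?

January has 31 days (153 − 31 = 122 remain).
February has 28 days (122 − 28 = 94 remain).
March has 31 days (94 − 31 = 63 remain).
April has 30 days (63 − 30 = 33 remain).
May has 31 days (33 − 31 = 2 remain).
2 into June → June 2.

2 June 1990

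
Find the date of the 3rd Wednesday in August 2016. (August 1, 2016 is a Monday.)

August 2016 begins on a Monday, so the first Wednesday is August 3 (2 days later).
The 3rd Wednesday is 2 weeks later: 3 + 14 = 17.

2016-08-17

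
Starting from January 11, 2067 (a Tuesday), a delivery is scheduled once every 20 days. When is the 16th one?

The 16th occurrence is 15 intervals after the first: 15 × 20 = 300 days after January 11, 2067.
January has 31 days — 20 days to the end of January leaves 280.
February has 28 days (252 left).
March has 31 days (221 left).
April has 30 days (191 left).
May has 31 days (160 left).
June has 30 days (130 left).
July has 31 days (99 left).
August has 31 days (68 left).
September has 30 days (38 left).
October has 31 days (7 left).
7 days into November → November 7, 2067.

November 7, 2067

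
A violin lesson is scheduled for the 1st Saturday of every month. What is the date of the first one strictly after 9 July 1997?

2 August 1997

July 1997 starts on a Tuesday, so its 1st Saturday is 5 July 1997 (4 days in).
That is not after 9 July 1997, so look at August 1997.
August 1997 starts on a Friday, so its 1st Saturday is 2 August 1997 (1 day in).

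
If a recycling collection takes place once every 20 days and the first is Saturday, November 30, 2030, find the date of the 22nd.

January 24, 2032

The 22nd occurrence is 21 intervals after the first: 21 × 20 = 420 days after November 30, 2030.
November has 30 days — 0 days to the end of November leaves 420.
From end of November to end of 2030 is 31 days (389 left).
2031 has 365 days (24 left).
24 days into January → January 24, 2032.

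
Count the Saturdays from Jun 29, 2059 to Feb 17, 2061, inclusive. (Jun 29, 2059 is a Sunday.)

85

Jun 29, 2059 is a Sunday; the first Saturday on or after it is Jul 5, 2059 (6 days later).
From Jul 5, 2059 to Feb 17, 2061: 179 + 366 + 48 = 593 days (rest of 2059, 2060, to Feb 17, 2061 in 2061).
593 ÷ 7 = 84 full weeks with remainder 5, so 84 more Saturdays after the first → 85.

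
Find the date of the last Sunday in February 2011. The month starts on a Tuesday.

February 2011 begins on a Tuesday, so the first Sunday is February 6 (5 days later).
February 2011 has 28 days. Adding weeks: 6, 13, 20, 27 — the last one ≤ 28 is the 27th.

2011-02-27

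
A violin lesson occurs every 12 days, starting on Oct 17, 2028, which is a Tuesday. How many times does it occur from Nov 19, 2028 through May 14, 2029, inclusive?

Occurrences land 12·i days after Oct 17, 2028 for i = 0, 1, 2, …
Nov 19, 2028 is 33 days after the start; 33 ÷ 12 = 2 remainder 9; since the remainder is 9, round up to i = 3. First occurrence in the window: #4 on Nov 22, 2028 (3×12 = 36 days in).
May 14, 2029 is 209 days after the start; 209 ÷ 12 = 17 remainder 5. Last occurrence in the window: #18 on May 9, 2029.
Occurrences #4 through #18: 15 in total.

15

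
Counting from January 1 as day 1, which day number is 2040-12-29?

364

Days in months before December: 31 + 29 + 31 + 30 + 31 + 30 + 31 + 31 + 30 + 31 + 30 = 335.
Plus 29 days into December → day 364.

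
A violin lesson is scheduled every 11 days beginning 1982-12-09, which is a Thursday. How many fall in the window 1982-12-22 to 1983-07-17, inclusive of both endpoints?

Occurrences land 11·i days after 1982-12-09 for i = 0, 1, 2, …
1982-12-22 is 13 days after the start; 13 ÷ 11 = 1 remainder 2; since the remainder is 2, round up to i = 2. First occurrence in the window: #3 on 1982-12-31 (2×11 = 22 days in).
1983-07-17 is 220 days after the start; 220 ÷ 11 = 20 remainder 0. Last occurrence in the window: #21 on 1983-07-17.
Occurrences #3 through #21: 19 in total.

19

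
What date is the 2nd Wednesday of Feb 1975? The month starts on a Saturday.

Feb 12, 1975

Feb 1975 begins on a Saturday, so the first Wednesday is Feb 5 (4 days later).
The 2nd Wednesday is 1 weeks later: 5 + 7 = 12.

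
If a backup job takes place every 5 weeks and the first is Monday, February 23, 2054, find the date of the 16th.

August 2, 2055

The 16th occurrence is 15 intervals after the first: 15 × 35 = 525 days after February 23, 2054.
February has 28 days — 5 days to the end of February leaves 520.
From end of February to end of 2054 is 306 days (214 left).
January has 31 days (183 left).
February has 28 days (155 left).
March has 31 days (124 left).
April has 30 days (94 left).
May has 31 days (63 left).
June has 30 days (33 left).
July has 31 days (2 left).
2 days into August → August 2, 2055.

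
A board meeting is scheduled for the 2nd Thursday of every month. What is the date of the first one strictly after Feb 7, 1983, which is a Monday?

Feb 1983 starts on a Tuesday; its first Thursday is the 3rd, so the 2nd Thursday is the 10th — Feb 10, 1983.
Feb 10, 1983 is after Feb 7, 1983, so that is the next one.

Feb 10, 1983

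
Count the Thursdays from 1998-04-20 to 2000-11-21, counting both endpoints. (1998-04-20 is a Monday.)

135

1998-04-20 is a Monday; the first Thursday on or after it is 1998-04-23 (3 days later).
From 1998-04-23 to 2000-11-21: 252 + 365 + 326 = 943 days (rest of 1998, 1999, to 2000-11-21 in 2000).
943 ÷ 7 = 134 full weeks with remainder 5, so 134 more Thursdays after the first → 135.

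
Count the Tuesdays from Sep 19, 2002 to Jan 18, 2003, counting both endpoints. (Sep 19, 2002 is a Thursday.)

Sep 19, 2002 is a Thursday; the first Tuesday on or after it is Sep 24, 2002 (5 days later).
From Sep 24, 2002 to Jan 18, 2003: 6 + 31 + 30 + 31 + 18 = 116 days (rest of Sep, Oct, Nov, Dec, Jan).
116 ÷ 7 = 16 full weeks with remainder 4, so 16 more Tuesdays after the first → 17.

17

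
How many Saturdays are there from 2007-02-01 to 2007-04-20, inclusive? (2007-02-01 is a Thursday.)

2007-02-01 is a Thursday; the first Saturday on or after it is 2007-02-03 (2 days later).
From 2007-02-03 to 2007-04-20: 25 + 31 + 20 = 76 days (rest of February, March, April).
76 ÷ 7 = 10 full weeks with remainder 6, so 10 more Saturdays after the first → 11.

11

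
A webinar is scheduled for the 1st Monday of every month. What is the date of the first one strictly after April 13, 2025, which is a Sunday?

May 5, 2025

April 2025 starts on a Tuesday, so its 1st Monday is April 7, 2025 (6 days in).
That is not after April 13, 2025, so look at May 2025.
May 2025 starts on a Thursday, so its 1st Monday is May 5, 2025 (4 days in).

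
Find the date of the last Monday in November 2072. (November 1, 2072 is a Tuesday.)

November 2072 begins on a Tuesday, so the first Monday is November 7 (6 days later).
November 2072 has 30 days. Adding weeks: 7, 14, 21, 28 — the last one ≤ 30 is the 28th.

2072-11-28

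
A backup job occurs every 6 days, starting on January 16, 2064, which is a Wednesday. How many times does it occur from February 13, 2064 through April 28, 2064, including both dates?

Occurrences land 6·i days after January 16, 2064 for i = 0, 1, 2, …
February 13, 2064 is 28 days after the start; 28 ÷ 6 = 4 remainder 4; since the remainder is 4, round up to i = 5. First occurrence in the window: #6 on February 15, 2064 (5×6 = 30 days in).
April 28, 2064 is 103 days after the start; 103 ÷ 6 = 17 remainder 1. Last occurrence in the window: #18 on April 27, 2064.
Occurrences #6 through #18: 13 in total.

13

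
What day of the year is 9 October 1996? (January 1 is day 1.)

Days in months before October: 31 + 29 + 31 + 30 + 31 + 30 + 31 + 31 + 30 = 274.
Plus 9 days into October → day 283.

283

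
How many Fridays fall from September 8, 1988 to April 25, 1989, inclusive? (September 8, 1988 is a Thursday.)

33

September 8, 1988 is a Thursday; the first Friday on or after it is September 9, 1988 (1 day later).
From September 9, 1988 to April 25, 1989: 21 + 31 + 30 + 31 + 31 + 28 + 31 + 25 = 228 days (rest of September, October, November, December, January, February, March, April).
228 ÷ 7 = 32 full weeks with remainder 4, so 32 more Fridays after the first → 33.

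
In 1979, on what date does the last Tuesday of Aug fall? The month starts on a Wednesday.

Aug 1979 begins on a Wednesday, so the first Tuesday is Aug 7 (6 days later).
Aug 1979 has 31 days. Adding weeks: 7, 14, 21, 28 — the last one ≤ 31 is the 28th.

Aug 28, 1979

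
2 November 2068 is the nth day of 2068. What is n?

Days in months before November: 31 + 29 + 31 + 30 + 31 + 30 + 31 + 31 + 30 + 31 = 305.
Plus 2 days into November → day 307.

307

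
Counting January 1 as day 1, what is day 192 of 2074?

January has 31 days (192 − 31 = 161 remain).
February has 28 days (161 − 28 = 133 remain).
March has 31 days (133 − 31 = 102 remain).
April has 30 days (102 − 30 = 72 remain).
May has 31 days (72 − 31 = 41 remain).
June has 30 days (41 − 30 = 11 remain).
11 into July → July 11.

2074-07-11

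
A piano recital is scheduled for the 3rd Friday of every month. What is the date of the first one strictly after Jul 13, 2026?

Jul 17, 2026

Jul 2026 starts on a Wednesday; its first Friday is the 3rd, so the 3rd Friday is the 17th — Jul 17, 2026.
Jul 17, 2026 is after Jul 13, 2026, so that is the next one.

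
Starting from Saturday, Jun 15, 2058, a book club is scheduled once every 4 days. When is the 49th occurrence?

Dec 24, 2058

The 49th occurrence is 48 intervals after the first: 48 × 4 = 192 days after Jun 15, 2058.
Jun has 30 days — 15 days to the end of Jun leaves 177.
Jul has 31 days (146 left).
Aug has 31 days (115 left).
Sep has 30 days (85 left).
Oct has 31 days (54 left).
Nov has 30 days (24 left).
24 days into Dec → Dec 24, 2058.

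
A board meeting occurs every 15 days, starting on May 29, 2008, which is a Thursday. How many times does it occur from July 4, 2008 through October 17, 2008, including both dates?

Occurrences land 15·i days after May 29, 2008 for i = 0, 1, 2, …
July 4, 2008 is 36 days after the start; 36 ÷ 15 = 2 remainder 6; since the remainder is 6, round up to i = 3. First occurrence in the window: #4 on July 13, 2008 (3×15 = 45 days in).
October 17, 2008 is 141 days after the start; 141 ÷ 15 = 9 remainder 6. Last occurrence in the window: #10 on October 11, 2008.
Occurrences #4 through #10: 7 in total.

7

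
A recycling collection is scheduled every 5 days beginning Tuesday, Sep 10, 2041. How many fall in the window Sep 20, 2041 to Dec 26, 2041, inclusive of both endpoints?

Occurrences land 5·i days after Sep 10, 2041 for i = 0, 1, 2, …
Sep 20, 2041 is 10 days after the start; 10 ÷ 5 = 2 remainder 0. First occurrence in the window: #3 on Sep 20, 2041 (2×5 = 10 days in).
Dec 26, 2041 is 107 days after the start; 107 ÷ 5 = 21 remainder 2. Last occurrence in the window: #22 on Dec 24, 2041.
Occurrences #3 through #22: 20 in total.

20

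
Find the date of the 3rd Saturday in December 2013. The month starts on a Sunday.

December 2013 begins on a Sunday, so the first Saturday is December 7 (6 days later).
The 3rd Saturday is 2 weeks later: 7 + 14 = 21.

December 21, 2013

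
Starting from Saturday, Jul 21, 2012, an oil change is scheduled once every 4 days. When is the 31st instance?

Nov 18, 2012

The 31st occurrence is 30 intervals after the first: 30 × 4 = 120 days after Jul 21, 2012.
Jul has 31 days — 10 days to the end of Jul leaves 110.
Aug has 31 days (79 left).
Sep has 30 days (49 left).
Oct has 31 days (18 left).
18 days into Nov → Nov 18, 2012.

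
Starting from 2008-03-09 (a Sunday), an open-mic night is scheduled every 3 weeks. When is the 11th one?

The 11th occurrence is 10 intervals after the first: 10 × 21 = 210 days after 2008-03-09.
March has 31 days — 22 days to the end of March leaves 188.
April has 30 days (158 left).
May has 31 days (127 left).
June has 30 days (97 left).
July has 31 days (66 left).
August has 31 days (35 left).
September has 30 days (5 left).
5 days into October → 2008-10-05.

2008-10-05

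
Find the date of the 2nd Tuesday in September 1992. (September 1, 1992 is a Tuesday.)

September 1992 begins on a Tuesday, so the first Tuesday is September 1.
The 2nd Tuesday is 1 weeks later: 1 + 7 = 8.

September 8, 1992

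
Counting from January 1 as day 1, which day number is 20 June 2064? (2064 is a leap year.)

Days in months before June: 31 + 29 + 31 + 30 + 31 = 152.
Plus 20 days into June → day 172.

172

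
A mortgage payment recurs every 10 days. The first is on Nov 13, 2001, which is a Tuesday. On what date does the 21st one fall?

The 21st occurrence is 20 intervals after the first: 20 × 10 = 200 days after Nov 13, 2001.
Nov has 30 days — 17 days to the end of Nov leaves 183.
Dec has 31 days (152 left).
Jan has 31 days (121 left).
Feb has 28 days (93 left).
Mar has 31 days (62 left).
Apr has 30 days (32 left).
May has 31 days (1 left).
1 day into Jun → Jun 1, 2002.

Jun 1, 2002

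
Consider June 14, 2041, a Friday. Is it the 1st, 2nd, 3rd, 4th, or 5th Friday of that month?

2nd

Day 14 falls in week ⌈14/7⌉ of the month.
Days 1–7 hold the 1st Friday, 8–14 the 2nd, 15–21 the 3rd, 22–28 the 4th, 29–31 the 5th.
14 is in the range for the 2nd.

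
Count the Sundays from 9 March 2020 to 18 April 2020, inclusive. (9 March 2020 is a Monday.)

5

9 March 2020 is a Monday; the first Sunday on or after it is 15 March 2020 (6 days later).
From 15 March 2020 to 18 April 2020: 16 + 18 = 34 days (rest of March, April).
34 ÷ 7 = 4 full weeks with remainder 6, so 4 more Sundays after the first → 5.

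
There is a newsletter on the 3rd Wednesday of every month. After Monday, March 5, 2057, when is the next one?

March 2057 starts on a Thursday; its first Wednesday is the 7th, so the 3rd Wednesday is the 21st — March 21, 2057.
March 21, 2057 is after March 5, 2057, so that is the next one.

March 21, 2057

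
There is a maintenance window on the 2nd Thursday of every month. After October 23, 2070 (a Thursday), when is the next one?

November 13, 2070

October 2070 starts on a Wednesday; its first Thursday is the 2nd, so the 2nd Thursday is the 9th — October 9, 2070.
That is not after October 23, 2070, so look at November 2070.
November 2070 starts on a Saturday; its first Thursday is the 6th, so the 2nd Thursday is the 13th — November 13, 2070.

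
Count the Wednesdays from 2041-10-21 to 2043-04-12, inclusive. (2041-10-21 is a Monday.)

77

2041-10-21 is a Monday; the first Wednesday on or after it is 2041-10-23 (2 days later).
From 2041-10-23 to 2043-04-12: 69 + 365 + 102 = 536 days (rest of 2041, 2042, to 2043-04-12 in 2043).
536 ÷ 7 = 76 full weeks with remainder 4, so 76 more Wednesdays after the first → 77.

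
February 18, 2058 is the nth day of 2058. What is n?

49

Days in months before February: 31 = 31.
Plus 18 days into February → day 49.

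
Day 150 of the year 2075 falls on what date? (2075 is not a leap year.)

January has 31 days (150 − 31 = 119 remain).
February has 28 days (119 − 28 = 91 remain).
March has 31 days (91 − 31 = 60 remain).
April has 30 days (60 − 30 = 30 remain).
30 into May → May 30.

May 30, 2075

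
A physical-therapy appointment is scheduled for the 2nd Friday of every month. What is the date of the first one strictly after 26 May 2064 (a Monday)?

13 June 2064

May 2064 starts on a Thursday; its first Friday is the 2nd, so the 2nd Friday is the 9th — 9 May 2064.
That is not after 26 May 2064, so look at June 2064.
June 2064 starts on a Sunday; its first Friday is the 6th, so the 2nd Friday is the 13th — 13 June 2064.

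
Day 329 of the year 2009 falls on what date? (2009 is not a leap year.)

January has 31 days (329 − 31 = 298 remain).
February has 28 days (298 − 28 = 270 remain).
March has 31 days (270 − 31 = 239 remain).
April has 30 days (239 − 30 = 209 remain).
May has 31 days (209 − 31 = 178 remain).
June has 30 days (178 − 30 = 148 remain).
July has 31 days (148 − 31 = 117 remain).
August has 31 days (117 − 31 = 86 remain).
September has 30 days (86 − 30 = 56 remain).
October has 31 days (56 − 31 = 25 remain).
25 into November → November 25.

November 25, 2009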